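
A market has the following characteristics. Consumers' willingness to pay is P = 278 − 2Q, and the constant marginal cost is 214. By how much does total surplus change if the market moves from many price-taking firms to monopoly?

TS falls by 256

Perfect competition: P = MC = 214, so 278 − 2Q = 214 and Q = 32.
CS = ½·(278 − 214)·32 = 1024; PS = (214 − 214)·32 = 0; TS = 1024.
The monopolist equates marginal revenue to marginal cost: 278 − 4Q = 214, so Q = 16. From demand, P = 246.
CS = ½·(278 − 246)·16 = 256; PS = (246 − 214)·16 = 512; TS = 768.
Change in total surplus: 768 − 1024 = −256.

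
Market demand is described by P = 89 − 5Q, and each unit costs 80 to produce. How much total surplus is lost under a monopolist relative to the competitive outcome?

Competitive firms price at marginal cost: P = 80, giving Q = 1.8.
Monopoly sets MR = MC: 89 − 10Q = 80 ⇒ Q = 0.9, P = 89 − 5·0.9 = 84.5.
DWL is the triangle between Q = 0.9 and Q = 1.8: ½·(1.8 − 0.9)·(84.5 − 80) = 2.025.

DWL = 2.025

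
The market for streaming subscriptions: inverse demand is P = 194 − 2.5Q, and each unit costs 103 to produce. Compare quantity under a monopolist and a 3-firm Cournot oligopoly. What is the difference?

Monopoly sets MR = MC: 194 − 5Q = 103 ⇒ Q = 18.2, P = 194 − 2.5·18.2 = 148.5.
Cournot with 3 identical firms: the symmetric best-response condition is 194 − 10q = 103. Each firm produces q = 9.1, total output Q = 27.3, price P = 125.75.
Change in quantity: 27.3 − 18.2 = 9.1.

Q rises by 9.1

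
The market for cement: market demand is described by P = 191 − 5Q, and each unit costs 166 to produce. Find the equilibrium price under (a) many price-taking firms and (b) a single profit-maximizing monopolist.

Competition: P = 166; Monopoly: P = 178.5

Under competition P = MC = 166, so Q = (191 − 166)/5 = 5.
The monopolist equates marginal revenue to marginal cost: 191 − 10Q = 166, so Q = 2.5. From demand, P = 178.5.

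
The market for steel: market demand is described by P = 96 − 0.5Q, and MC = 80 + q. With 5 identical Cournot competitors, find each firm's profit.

With 5 symmetric Cournot firms, each firm's FOC gives 96 − 3q = 80 + q, so q = 4, Q = 5·4 = 20, and P = 86.
Each firm's profit = 86·4 − (80·4 + ½·1·4²) = 16.

π_i = 16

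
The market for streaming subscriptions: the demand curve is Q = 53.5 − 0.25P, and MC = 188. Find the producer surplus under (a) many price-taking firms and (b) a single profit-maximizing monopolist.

Inverting demand: P = 214 − 4Q.
Under competition P = MC = 188, so Q = (214 − 188)/4 = 6.5.
PS = (188 − 188)·6.5 = 0.
A monopolist chooses Q where MR = MC. MR = 214 − 8Q; setting this equal to 188 gives Q = 3.25 and P = 201.
PS = (201 − 188)·3.25 = 42.25.

Competition: PS = 0; Monopoly: PS = 42.25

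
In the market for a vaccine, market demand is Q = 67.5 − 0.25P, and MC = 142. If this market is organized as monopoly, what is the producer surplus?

PS = 1024

Inverting demand: P = 270 − 4Q.
A monopolist chooses Q where MR = MC. MR = 270 − 8Q; setting this equal to 142 gives Q = 16 and P = 206.
PS = (206 − 142)·16 = 1024.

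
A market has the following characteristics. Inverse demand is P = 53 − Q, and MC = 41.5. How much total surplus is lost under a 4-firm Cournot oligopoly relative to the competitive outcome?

Perfect competition: P = MC = 41.5, so 53 − Q = 41.5 and Q = 11.5.
With 4 symmetric Cournot firms, each firm's FOC gives 53 − 5q = 41.5, so q = 2.3, Q = 4·2.3 = 9.2, and P = 43.8.
DWL is the triangle between Q = 9.2 and Q = 11.5: ½·(11.5 − 9.2)·(43.8 − 41.5) = 2.645.

DWL = 2.645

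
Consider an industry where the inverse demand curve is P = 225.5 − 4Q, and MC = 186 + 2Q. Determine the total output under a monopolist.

The monopolist equates marginal revenue to marginal cost: 225.5 − 8Q = 186 + 2Q, so Q = 3.95. From demand, P = 209.7.

Q = 3.95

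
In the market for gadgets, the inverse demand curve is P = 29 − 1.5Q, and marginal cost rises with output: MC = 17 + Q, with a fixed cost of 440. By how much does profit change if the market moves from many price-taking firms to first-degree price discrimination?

Profit rises by 17.28

Under competition P = MC: 29 − 1.5Q = 17 + Q ⇒ Q = 4.8, P = 21.8.
Profit = 21.8·4.8 − (17·4.8 + ½·1·4.8²) − 440 = −428.48.
A perfectly discriminating monopolist sells every unit with P(Q) ≥ MC(Q), so output equals the competitive quantity Q = 4.8. Each buyer pays their reservation price, so CS = 0 and the firm captures all surplus.
PS equals the full surplus area, 28.8. Profit = 28.8 − 440 = −411.2.
Change in profit: −411.2 − −428.48 = 17.28.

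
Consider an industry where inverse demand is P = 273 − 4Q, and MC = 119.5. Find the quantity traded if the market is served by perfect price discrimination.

Under first-degree price discrimination the firm charges each unit its demand price and produces up to where P = MC, i.e. Q = 38.375. Consumer surplus is zero; producer surplus equals total surplus.

Q = 38.375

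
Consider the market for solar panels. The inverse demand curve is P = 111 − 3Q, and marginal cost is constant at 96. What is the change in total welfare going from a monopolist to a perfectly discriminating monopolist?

Total welfare rises by 9.375

Monopoly sets MR = MC: 111 − 6Q = 96 ⇒ Q = 2.5, P = 111 − 3·2.5 = 103.5.
CS = ½·(111 − 103.5)·2.5 = 9.375; PS = (103.5 − 96)·2.5 = 18.75; TS = 28.125.
A perfectly discriminating monopolist sells every unit with P(Q) ≥ MC(Q), so output equals the competitive quantity Q = 5. Each buyer pays their reservation price, so CS = 0 and the firm captures all surplus.
TS = 37.5 (equal to competitive TS).
Change in total welfare: 37.5 − 28.125 = 9.375.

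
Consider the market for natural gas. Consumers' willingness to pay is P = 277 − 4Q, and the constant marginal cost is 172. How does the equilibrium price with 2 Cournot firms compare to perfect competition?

With 2 symmetric Cournot firms, each firm's FOC gives 277 − 12q = 172, so q = 8.75, Q = 2·8.75 = 17.5, and P = 207.
Competitive firms price at marginal cost: P = 172, giving Q = 26.25.

Cournot: P = 207; Competition: P = 172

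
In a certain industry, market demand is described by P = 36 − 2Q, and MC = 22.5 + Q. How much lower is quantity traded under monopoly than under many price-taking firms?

Q falls by 1.8

Competitive equilibrium sets price equal to marginal cost: 36 − 2Q = 22.5 + Q, so Q = 4.5 and P = 27.
The monopolist equates marginal revenue to marginal cost: 36 − 4Q = 22.5 + Q, so Q = 2.7. From demand, P = 30.6.
Change in quantity traded: 2.7 − 4.5 = −1.8.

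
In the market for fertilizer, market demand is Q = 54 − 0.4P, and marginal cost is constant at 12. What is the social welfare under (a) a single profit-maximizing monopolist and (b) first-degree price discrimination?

Monopoly: TS = 2269.35; Perfect PD: TS = 3025.8

Inverting demand: P = 135 − 2.5Q.
Monopoly sets MR = MC: 135 − 5Q = 12 ⇒ Q = 24.6, P = 135 − 2.5·24.6 = 73.5.
CS = ½·(135 − 73.5)·24.6 = 756.45; PS = (73.5 − 12)·24.6 = 1512.9; TS = 2269.35.
Under first-degree price discrimination the firm charges each unit its demand price and produces up to where P = MC, i.e. Q = 49.2. Consumer surplus is zero; producer surplus equals total surplus.
TS = 3025.8 (equal to competitive TS).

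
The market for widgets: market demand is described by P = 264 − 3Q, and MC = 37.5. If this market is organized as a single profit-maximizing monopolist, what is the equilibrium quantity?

Q = 37.75

The monopolist equates marginal revenue to marginal cost: 264 − 6Q = 37.5, so Q = 37.75. From demand, P = 150.75.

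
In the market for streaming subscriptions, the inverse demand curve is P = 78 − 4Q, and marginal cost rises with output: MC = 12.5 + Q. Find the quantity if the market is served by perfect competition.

Q = 13.1

Competitive equilibrium sets price equal to marginal cost: 78 − 4Q = 12.5 + Q, so Q = 13.1 and P = 25.6.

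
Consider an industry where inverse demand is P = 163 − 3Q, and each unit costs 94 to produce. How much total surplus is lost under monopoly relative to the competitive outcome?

Under competition P = MC = 94, so Q = (163 − 94)/3 = 23.
A monopolist chooses Q where MR = MC. MR = 163 − 6Q; setting this equal to 94 gives Q = 11.5 and P = 128.5.
DWL is the triangle between Q = 11.5 and Q = 23: ½·(23 − 11.5)·(128.5 − 94) = 198.375.

DWL = 198.375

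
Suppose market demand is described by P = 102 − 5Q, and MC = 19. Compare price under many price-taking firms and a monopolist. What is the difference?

Price rises by 41.5

Competitive firms price at marginal cost: P = 19, giving Q = 16.6.
A monopolist chooses Q where MR = MC. MR = 102 − 10Q; setting this equal to 19 gives Q = 8.3 and P = 60.5.
Change in price: 60.5 − 19 = 41.5.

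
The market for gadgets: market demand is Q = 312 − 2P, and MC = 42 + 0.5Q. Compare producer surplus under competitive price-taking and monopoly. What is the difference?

Producer surplus rises by 1083

Inverting demand: P = 156 − 0.5Q.
Under competition P = MC: 156 − 0.5Q = 42 + 0.5Q ⇒ Q = 114, P = 99.
PS = P·Q − VC(Q) = 99·114 − (42·114 + ½·0.5·114²) = 3249.
Monopoly sets MR = MC: 156 − Q = 42 + 0.5Q ⇒ Q = 76, P = 156 − 0.5·76 = 118.
PS = P·Q − VC(Q) = 118·76 − (42·76 + ½·0.5·76²) = 4332.
Change in producer surplus: 4332 − 3249 = 1083.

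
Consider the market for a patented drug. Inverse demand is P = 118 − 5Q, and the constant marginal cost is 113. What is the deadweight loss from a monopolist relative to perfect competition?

Under competition P = MC = 113, so Q = (118 − 113)/5 = 1.
Monopoly sets MR = MC: 118 − 10Q = 113 ⇒ Q = 0.5, P = 118 − 5·0.5 = 115.5.
DWL is the triangle between Q = 0.5 and Q = 1: ½·(1 − 0.5)·(115.5 − 113) = 0.625.

DWL = 0.625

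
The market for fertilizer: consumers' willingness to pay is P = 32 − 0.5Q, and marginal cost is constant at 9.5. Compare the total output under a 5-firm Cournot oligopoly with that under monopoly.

Cournot: Q = 37.5; Monopoly: Q = 22.5

With 5 symmetric Cournot firms, each firm's FOC gives 32 − 3q = 9.5, so q = 7.5, Q = 5·7.5 = 37.5, and P = 13.25.
A monopolist chooses Q where MR = MC. MR = 32 − Q; setting this equal to 9.5 gives Q = 22.5 and P = 20.75.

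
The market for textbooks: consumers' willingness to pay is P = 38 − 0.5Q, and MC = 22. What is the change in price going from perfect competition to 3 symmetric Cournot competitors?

P rises by 4

Under competition P = MC = 22, so Q = (38 − 22)/0.5 = 32.
Cournot with 3 identical firms: the symmetric best-response condition is 38 − 2q = 22. Each firm produces q = 8, total output Q = 24, price P = 26.
Change in price: 26 − 22 = 4.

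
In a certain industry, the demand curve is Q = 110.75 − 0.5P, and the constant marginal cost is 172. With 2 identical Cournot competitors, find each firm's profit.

π_i = 136.125

Inverting demand: P = 221.5 − 2Q.
Cournot with 2 identical firms: the symmetric best-response condition is 221.5 − 6q = 172. Each firm produces q = 8.25, total output Q = 16.5, price P = 188.5.
Each firm's profit = (188.5 − 172)·8.25 = 136.125.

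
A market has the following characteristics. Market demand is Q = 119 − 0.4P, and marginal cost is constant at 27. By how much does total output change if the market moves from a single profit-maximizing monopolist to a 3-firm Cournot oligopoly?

Inverting demand: P = 297.5 − 2.5Q.
Monopoly sets MR = MC: 297.5 − 5Q = 27 ⇒ Q = 54.1, P = 297.5 − 2.5·54.1 = 162.25.
In a 3-firm Cournot equilibrium, symmetry and the first-order condition give q = (297.5 − 27)/(10) = 27.05. So Q = 81.15 and P = 94.625.
Change in total output: 81.15 − 54.1 = 27.05.

Total output rises by 27.05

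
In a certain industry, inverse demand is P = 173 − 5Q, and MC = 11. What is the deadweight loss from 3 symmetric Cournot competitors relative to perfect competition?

Competitive firms price at marginal cost: P = 11, giving Q = 32.4.
Cournot with 3 identical firms: the symmetric best-response condition is 173 − 20q = 11. Each firm produces q = 8.1, total output Q = 24.3, price P = 51.5.
DWL is the triangle between Q = 24.3 and Q = 32.4: ½·(32.4 − 24.3)·(51.5 − 11) = 164.025.

DWL = 164.025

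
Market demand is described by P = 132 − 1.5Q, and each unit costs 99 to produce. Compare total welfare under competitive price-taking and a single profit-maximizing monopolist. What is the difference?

Under competition P = MC = 99, so Q = (132 − 99)/1.5 = 22.
CS = ½·(132 − 99)·22 = 363; PS = (99 − 99)·22 = 0; TS = 363.
A monopolist chooses Q where MR = MC. MR = 132 − 3Q; setting this equal to 99 gives Q = 11 and P = 115.5.
CS = ½·(132 − 115.5)·11 = 90.75; PS = (115.5 − 99)·11 = 181.5; TS = 272.25.
Change in total welfare: 272.25 − 363 = −90.75.

TS falls by 90.75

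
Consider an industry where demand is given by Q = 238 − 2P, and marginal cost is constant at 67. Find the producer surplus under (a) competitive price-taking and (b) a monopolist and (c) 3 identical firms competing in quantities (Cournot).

Competition: PS = 0; Monopoly: PS = 1352; Cournot: PS = 1014

Inverting demand: P = 119 − 0.5Q.
Under competition P = MC = 67, so Q = (119 − 67)/0.5 = 104.
PS = (67 − 67)·104 = 0.
A monopolist chooses Q where MR = MC. MR = 119 − Q; setting this equal to 67 gives Q = 52 and P = 93.
PS = (93 − 67)·52 = 1352.
In a 3-firm Cournot equilibrium, symmetry and the first-order condition give q = (119 − 67)/(2) = 26. So Q = 78 and P = 80.
PS = (80 − 67)·78 = 1014.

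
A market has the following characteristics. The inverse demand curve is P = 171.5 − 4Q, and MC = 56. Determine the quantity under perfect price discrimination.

Q = 28.875

With perfect price discrimination, output is the efficient level Q = 28.875 (where demand meets MC), but every buyer pays their willingness to pay: CS = 0 and PS = total surplus.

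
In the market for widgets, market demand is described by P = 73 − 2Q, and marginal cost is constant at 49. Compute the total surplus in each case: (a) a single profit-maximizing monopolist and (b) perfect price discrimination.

A monopolist chooses Q where MR = MC. MR = 73 − 4Q; setting this equal to 49 gives Q = 6 and P = 61.
CS = ½·(73 − 61)·6 = 36; PS = (61 − 49)·6 = 72; TS = 108.
With perfect price discrimination, output is the efficient level Q = 12 (where demand meets MC), but every buyer pays their willingness to pay: CS = 0 and PS = total surplus.
TS = 144 (equal to competitive TS).

Monopoly: TS = 108; Perfect PD: TS = 144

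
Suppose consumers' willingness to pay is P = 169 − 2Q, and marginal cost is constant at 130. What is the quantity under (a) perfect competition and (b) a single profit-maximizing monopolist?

Competition: Q = 19.5; Monopoly: Q = 9.75

Competitive firms price at marginal cost: P = 130, giving Q = 19.5.
Monopoly sets MR = MC: 169 − 4Q = 130 ⇒ Q = 9.75, P = 169 − 2·9.75 = 149.5.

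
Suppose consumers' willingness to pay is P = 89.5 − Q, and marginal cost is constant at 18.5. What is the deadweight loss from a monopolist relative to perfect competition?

Competitive firms price at marginal cost: P = 18.5, giving Q = 71.
Monopoly sets MR = MC: 89.5 − 2Q = 18.5 ⇒ Q = 35.5, P = 89.5 − 35.5 = 54.
DWL is the triangle between Q = 35.5 and Q = 71: ½·(71 − 35.5)·(54 − 18.5) = 630.125.

DWL = 630.125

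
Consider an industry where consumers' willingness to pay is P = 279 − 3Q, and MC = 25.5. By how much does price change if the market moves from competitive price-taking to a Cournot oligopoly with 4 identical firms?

Competitive firms price at marginal cost: P = 25.5, giving Q = 84.5.
In a 4-firm Cournot equilibrium, symmetry and the first-order condition give q = (279 − 25.5)/(15) = 16.9. So Q = 67.6 and P = 76.2.
Change in price: 76.2 − 25.5 = 50.7.

Price rises by 50.7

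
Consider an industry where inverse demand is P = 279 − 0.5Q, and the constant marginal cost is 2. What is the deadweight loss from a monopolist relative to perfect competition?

DWL = 19182.25

Perfect competition: P = MC = 2, so 279 − 0.5Q = 2 and Q = 554.
The monopolist equates marginal revenue to marginal cost: 279 − Q = 2, so Q = 277. From demand, P = 140.5.
DWL is the triangle between Q = 277 and Q = 554: ½·(554 − 277)·(140.5 − 2) = 19182.25.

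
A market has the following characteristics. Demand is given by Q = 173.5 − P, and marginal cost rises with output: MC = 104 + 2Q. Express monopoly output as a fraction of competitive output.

Inverting demand: P = 173.5 − Q.
Monopoly sets MR = MC: 173.5 − 2Q = 104 + 2Q ⇒ Q = 17.375, P = 173.5 − 17.375 = 156.125.
Under competition P = MC: 173.5 − Q = 104 + 2Q ⇒ Q = 139/6, P = 451/3.
Ratio Q_m/Q_c = 17.375/(139/6) = 0.75.

Q_m/Q_c = 0.75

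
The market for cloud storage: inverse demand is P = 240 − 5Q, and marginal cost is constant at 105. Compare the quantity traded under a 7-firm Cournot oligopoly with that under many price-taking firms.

Cournot: Q = 23.625; Competition: Q = 27

With 7 symmetric Cournot firms, each firm's FOC gives 240 − 40q = 105, so q = 3.375, Q = 7·3.375 = 23.625, and P = 121.875.
Competitive firms price at marginal cost: P = 105, giving Q = 27.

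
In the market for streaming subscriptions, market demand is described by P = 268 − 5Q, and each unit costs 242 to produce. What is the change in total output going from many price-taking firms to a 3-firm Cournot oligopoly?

Perfect competition: P = MC = 242, so 268 − 5Q = 242 and Q = 5.2.
Cournot with 3 identical firms: the symmetric best-response condition is 268 − 20q = 242. Each firm produces q = 1.3, total output Q = 3.9, price P = 248.5.
Change in total output: 3.9 − 5.2 = −1.3.

Q falls by 1.3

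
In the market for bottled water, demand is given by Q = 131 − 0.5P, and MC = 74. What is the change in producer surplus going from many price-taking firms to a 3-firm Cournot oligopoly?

Inverting demand: P = 262 − 2Q.
Under competition P = MC = 74, so Q = (262 − 74)/2 = 94.
PS = (74 − 74)·94 = 0.
With 3 symmetric Cournot firms, each firm's FOC gives 262 − 8q = 74, so q = 23.5, Q = 3·23.5 = 70.5, and P = 121.
PS = (121 − 74)·70.5 = 3313.5.
Change in producer surplus: 3313.5 − 0 = 3313.5.

Producer surplus rises by 3313.5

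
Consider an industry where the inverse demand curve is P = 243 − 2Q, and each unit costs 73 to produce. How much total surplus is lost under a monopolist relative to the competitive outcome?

Perfect competition: P = MC = 73, so 243 − 2Q = 73 and Q = 85.
A monopolist chooses Q where MR = MC. MR = 243 − 4Q; setting this equal to 73 gives Q = 42.5 and P = 158.
DWL is the triangle between Q = 42.5 and Q = 85: ½·(85 − 42.5)·(158 − 73) = 1806.25.

DWL = 1806.25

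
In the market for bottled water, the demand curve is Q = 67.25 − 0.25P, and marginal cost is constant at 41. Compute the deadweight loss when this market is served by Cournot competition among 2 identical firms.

DWL = 722

Inverting demand: P = 269 − 4Q.
Perfect competition: P = MC = 41, so 269 − 4Q = 41 and Q = 57.
Cournot with 2 identical firms: the symmetric best-response condition is 269 − 12q = 41. Each firm produces q = 19, total output Q = 38, price P = 117.
DWL is the triangle between Q = 38 and Q = 57: ½·(57 − 38)·(117 − 41) = 722.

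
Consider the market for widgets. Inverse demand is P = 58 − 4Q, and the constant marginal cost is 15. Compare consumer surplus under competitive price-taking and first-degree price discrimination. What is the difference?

Perfect competition: P = MC = 15, so 58 − 4Q = 15 and Q = 10.75.
CS = ½·(58 − 15)·10.75 = 231.125.
A perfectly discriminating monopolist sells every unit with P(Q) ≥ MC(Q), so output equals the competitive quantity Q = 10.75. Each buyer pays their reservation price, so CS = 0 and the firm captures all surplus.
CS = 0.
Change in consumer surplus: 0 − 231.125 = −231.125.

Consumer surplus falls by 231.125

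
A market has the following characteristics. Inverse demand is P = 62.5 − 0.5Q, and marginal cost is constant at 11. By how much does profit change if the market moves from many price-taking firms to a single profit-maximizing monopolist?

Competitive firms price at marginal cost: P = 11, giving Q = 103.
Profit = (11 − 11)·103 = 0.
The monopolist equates marginal revenue to marginal cost: 62.5 − Q = 11, so Q = 51.5. From demand, P = 36.75.
Profit = (36.75 − 11)·51.5 = 1326.125.
Change in profit: 1326.125 − 0 = 1326.125.

Profit rises by 1326.125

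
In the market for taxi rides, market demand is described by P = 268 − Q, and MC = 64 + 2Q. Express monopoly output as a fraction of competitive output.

A monopolist chooses Q where MR = MC. MR = 268 − 2Q; setting this equal to 64 + 2Q gives Q = 51 and P = 217.
Competitive equilibrium sets price equal to marginal cost: 268 − Q = 64 + 2Q, so Q = 68 and P = 200.
Ratio Q_m/Q_c = 51/68 = 0.75.

Q_m/Q_c = 0.75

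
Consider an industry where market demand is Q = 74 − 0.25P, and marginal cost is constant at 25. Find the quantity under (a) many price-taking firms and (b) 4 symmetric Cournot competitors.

Competition: Q = 67.75; Cournot: Q = 54.2

Inverting demand: P = 296 − 4Q.
Competitive firms price at marginal cost: P = 25, giving Q = 67.75.
Cournot with 4 identical firms: the symmetric best-response condition is 296 − 20q = 25. Each firm produces q = 13.55, total output Q = 54.2, price P = 79.2.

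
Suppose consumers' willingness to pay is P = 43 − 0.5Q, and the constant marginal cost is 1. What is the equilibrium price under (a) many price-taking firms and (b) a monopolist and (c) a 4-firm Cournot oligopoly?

Under competition P = MC = 1, so Q = (43 − 1)/0.5 = 84.
Monopoly sets MR = MC: 43 − Q = 1 ⇒ Q = 42, P = 43 − 0.5·42 = 22.
Cournot with 4 identical firms: the symmetric best-response condition is 43 − 2.5q = 1. Each firm produces q = 16.8, total output Q = 67.2, price P = 9.4.

Competition: P = 1; Monopoly: P = 22; Cournot: P = 9.4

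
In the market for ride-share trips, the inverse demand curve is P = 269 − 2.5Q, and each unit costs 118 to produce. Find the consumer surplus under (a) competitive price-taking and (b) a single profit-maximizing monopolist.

Under competition P = MC = 118, so Q = (269 − 118)/2.5 = 60.4.
CS = ½·(269 − 118)·60.4 = 4560.2.
Monopoly sets MR = MC: 269 − 5Q = 118 ⇒ Q = 30.2, P = 269 − 2.5·30.2 = 193.5.
CS = ½·(269 − 193.5)·30.2 = 1140.05.

Competition: CS = 4560.2; Monopoly: CS = 1140.05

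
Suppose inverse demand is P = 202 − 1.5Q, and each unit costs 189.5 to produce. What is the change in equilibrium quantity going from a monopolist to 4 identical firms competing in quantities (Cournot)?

Monopoly sets MR = MC: 202 − 3Q = 189.5 ⇒ Q = 25/6, P = 202 − 1.5·25/6 = 195.75.
In a 4-firm Cournot equilibrium, symmetry and the first-order condition give q = (202 − 189.5)/(7.5) = 5/3. So Q = 20/3 and P = 192.
Change in equilibrium quantity: 20/3 − 25/6 = 2.5.

Equilibrium quantity rises by 2.5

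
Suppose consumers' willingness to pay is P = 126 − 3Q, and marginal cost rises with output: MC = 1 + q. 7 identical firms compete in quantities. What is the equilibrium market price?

P = 21

Cournot with 7 identical firms: the symmetric best-response condition is 126 − 24q = 1 + q. Each firm produces q = 5, total output Q = 35, price P = 21.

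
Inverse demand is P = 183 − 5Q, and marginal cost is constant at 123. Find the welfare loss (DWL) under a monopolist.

DWL = 90

Competitive firms price at marginal cost: P = 123, giving Q = 12.
Monopoly sets MR = MC: 183 − 10Q = 123 ⇒ Q = 6, P = 183 − 5·6 = 153.
DWL is the triangle between Q = 6 and Q = 12: ½·(12 − 6)·(153 − 123) = 90.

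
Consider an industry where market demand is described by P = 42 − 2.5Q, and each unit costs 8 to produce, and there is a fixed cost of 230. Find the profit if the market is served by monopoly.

The monopolist equates marginal revenue to marginal cost: 42 − 5Q = 8, so Q = 6.8. From demand, P = 25.
Profit = (25 − 8)·6.8 − 230 = −114.4.

Profit = −114.4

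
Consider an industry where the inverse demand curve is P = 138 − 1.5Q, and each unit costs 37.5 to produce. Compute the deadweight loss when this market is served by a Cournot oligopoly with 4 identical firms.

DWL = 134.67

Under competition P = MC = 37.5, so Q = (138 − 37.5)/1.5 = 67.
Cournot with 4 identical firms: the symmetric best-response condition is 138 − 7.5q = 37.5. Each firm produces q = 13.4, total output Q = 53.6, price P = 57.6.
DWL is the triangle between Q = 53.6 and Q = 67: ½·(67 − 53.6)·(57.6 − 37.5) = 134.67.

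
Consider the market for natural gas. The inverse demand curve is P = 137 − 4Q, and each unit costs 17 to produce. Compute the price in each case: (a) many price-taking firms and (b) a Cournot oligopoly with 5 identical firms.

Competition: P = 17; Cournot: P = 37

Under competition P = MC = 17, so Q = (137 − 17)/4 = 30.
With 5 symmetric Cournot firms, each firm's FOC gives 137 − 24q = 17, so q = 5, Q = 5·5 = 25, and P = 37.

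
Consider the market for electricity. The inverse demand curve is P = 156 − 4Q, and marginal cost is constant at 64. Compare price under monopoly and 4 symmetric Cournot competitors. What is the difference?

A monopolist chooses Q where MR = MC. MR = 156 − 8Q; setting this equal to 64 gives Q = 11.5 and P = 110.
Cournot with 4 identical firms: the symmetric best-response condition is 156 − 20q = 64. Each firm produces q = 4.6, total output Q = 18.4, price P = 82.4.
Change in price: 82.4 − 110 = −27.6.

Price falls by 27.6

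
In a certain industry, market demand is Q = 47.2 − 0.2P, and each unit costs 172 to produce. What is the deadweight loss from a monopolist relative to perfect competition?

Inverting demand: P = 236 − 5Q.
Perfect competition: P = MC = 172, so 236 − 5Q = 172 and Q = 12.8.
Monopoly sets MR = MC: 236 − 10Q = 172 ⇒ Q = 6.4, P = 236 − 5·6.4 = 204.
DWL is the triangle between Q = 6.4 and Q = 12.8: ½·(12.8 − 6.4)·(204 − 172) = 102.4.

DWL = 102.4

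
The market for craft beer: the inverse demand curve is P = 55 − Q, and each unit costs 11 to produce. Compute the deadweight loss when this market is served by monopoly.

DWL = 242

Under competition P = MC = 11, so Q = (55 − 11)/1 = 44.
A monopolist chooses Q where MR = MC. MR = 55 − 2Q; setting this equal to 11 gives Q = 22 and P = 33.
DWL is the triangle between Q = 22 and Q = 44: ½·(44 − 22)·(33 − 11) = 242.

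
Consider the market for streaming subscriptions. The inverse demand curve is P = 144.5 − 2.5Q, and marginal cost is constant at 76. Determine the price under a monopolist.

Monopoly sets MR = MC: 144.5 − 5Q = 76 ⇒ Q = 13.7, P = 144.5 − 2.5·13.7 = 110.25.

P = 110.25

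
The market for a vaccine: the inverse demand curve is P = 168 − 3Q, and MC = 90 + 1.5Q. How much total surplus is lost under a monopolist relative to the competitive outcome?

DWL = 108.16

Competitive equilibrium sets price equal to marginal cost: 168 − 3Q = 90 + 1.5Q, so Q = 52/3 and P = 116.
A monopolist chooses Q where MR = MC. MR = 168 − 6Q; setting this equal to 90 + 1.5Q gives Q = 10.4 and P = 136.8.
CS = ½·(168 − 116)·52/3 = 1352/3; PS = (116·52/3 − 90·52/3 − ½·1.5·(52/3)²) = 676/3; TS = 676.
CS = ½·(168 − 136.8)·10.4 = 162.24; PS = (136.8·10.4 − 90·10.4 − ½·1.5·10.4²) = 405.6; TS = 567.84.
DWL = 676 − 567.84 = 108.16.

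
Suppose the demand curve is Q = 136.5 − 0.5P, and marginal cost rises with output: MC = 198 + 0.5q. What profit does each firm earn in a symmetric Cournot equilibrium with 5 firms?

π_i = 81

Inverting demand: P = 273 − 2Q.
With 5 symmetric Cournot firms, each firm's FOC gives 273 − 12q = 198 + 0.5q, so q = 6, Q = 5·6 = 30, and P = 213.
Each firm's profit = 213·6 − (198·6 + ½·0.5·6²) = 81.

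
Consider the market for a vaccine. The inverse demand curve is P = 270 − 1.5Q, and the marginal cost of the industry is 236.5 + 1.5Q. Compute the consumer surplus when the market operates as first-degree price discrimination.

CS = 0

A perfectly discriminating monopolist sells every unit with P(Q) ≥ MC(Q), so output equals the competitive quantity Q = 67/6. Each buyer pays their reservation price, so CS = 0 and the firm captures all surplus.
CS = 0.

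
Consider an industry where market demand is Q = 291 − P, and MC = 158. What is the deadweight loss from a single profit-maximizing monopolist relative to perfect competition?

Inverting demand: P = 291 − Q.
Competitive firms price at marginal cost: P = 158, giving Q = 133.
The monopolist equates marginal revenue to marginal cost: 291 − 2Q = 158, so Q = 66.5. From demand, P = 224.5.
DWL is the triangle between Q = 66.5 and Q = 133: ½·(133 − 66.5)·(224.5 − 158) = 2211.125.

DWL = 2211.125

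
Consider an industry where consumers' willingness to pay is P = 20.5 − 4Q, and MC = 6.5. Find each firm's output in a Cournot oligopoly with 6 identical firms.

In a 6-firm Cournot equilibrium, symmetry and the first-order condition give q = (20.5 − 6.5)/(28) = 0.5. So Q = 3 and P = 8.5.

q_i = 0.5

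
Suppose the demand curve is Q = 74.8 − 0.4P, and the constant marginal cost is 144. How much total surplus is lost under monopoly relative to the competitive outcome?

Inverting demand: P = 187 − 2.5Q.
Competitive firms price at marginal cost: P = 144, giving Q = 17.2.
The monopolist equates marginal revenue to marginal cost: 187 − 5Q = 144, so Q = 8.6. From demand, P = 165.5.
DWL is the triangle between Q = 8.6 and Q = 17.2: ½·(17.2 − 8.6)·(165.5 − 144) = 92.45.

DWL = 92.45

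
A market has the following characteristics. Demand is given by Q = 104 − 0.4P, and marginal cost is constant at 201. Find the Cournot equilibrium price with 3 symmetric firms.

P = 215.75

Inverting demand: P = 260 − 2.5Q.
Cournot with 3 identical firms: the symmetric best-response condition is 260 − 10q = 201. Each firm produces q = 5.9, total output Q = 17.7, price P = 215.75.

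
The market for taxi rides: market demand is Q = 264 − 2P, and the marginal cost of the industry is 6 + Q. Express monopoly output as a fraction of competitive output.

Inverting demand: P = 132 − 0.5Q.
A monopolist chooses Q where MR = MC. MR = 132 − Q; setting this equal to 6 + Q gives Q = 63 and P = 100.5.
Competitive equilibrium sets price equal to marginal cost: 132 − 0.5Q = 6 + Q, so Q = 84 and P = 90.
Ratio Q_m/Q_c = 63/84 = 0.75.

Q_m/Q_c = 0.75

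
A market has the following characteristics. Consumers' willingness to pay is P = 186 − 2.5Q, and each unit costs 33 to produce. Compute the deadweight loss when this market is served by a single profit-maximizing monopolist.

DWL = 1170.45

Perfect competition: P = MC = 33, so 186 − 2.5Q = 33 and Q = 61.2.
The monopolist equates marginal revenue to marginal cost: 186 − 5Q = 33, so Q = 30.6. From demand, P = 109.5.
DWL is the triangle between Q = 30.6 and Q = 61.2: ½·(61.2 − 30.6)·(109.5 − 33) = 1170.45.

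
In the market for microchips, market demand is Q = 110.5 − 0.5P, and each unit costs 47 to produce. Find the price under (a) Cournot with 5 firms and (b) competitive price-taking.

Cournot: P = 76; Competition: P = 47

Inverting demand: P = 221 − 2Q.
In a 5-firm Cournot equilibrium, symmetry and the first-order condition give q = (221 − 47)/(12) = 14.5. So Q = 72.5 and P = 76.
Competitive firms price at marginal cost: P = 47, giving Q = 87.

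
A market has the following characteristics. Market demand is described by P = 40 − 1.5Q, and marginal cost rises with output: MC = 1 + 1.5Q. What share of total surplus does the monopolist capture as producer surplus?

PS/TS = 0.75

A monopolist chooses Q where MR = MC. MR = 40 − 3Q; setting this equal to 1 + 1.5Q gives Q = 26/3 and P = 27.
CS = ½·(40 − 27)·26/3 = 169/3.
PS = P·Q − VC(Q) = 27·26/3 − (1·26/3 + ½·1.5·(26/3)²) = 169.
Share captured = PS/TS = 169/(676/3) = 0.75.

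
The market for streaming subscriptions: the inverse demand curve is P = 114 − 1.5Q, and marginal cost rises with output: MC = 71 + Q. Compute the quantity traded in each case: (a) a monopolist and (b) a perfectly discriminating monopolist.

A monopolist chooses Q where MR = MC. MR = 114 − 3Q; setting this equal to 71 + Q gives Q = 10.75 and P = 97.875.
Under first-degree price discrimination the firm charges each unit its demand price and produces up to where P = MC, i.e. Q = 17.2. Consumer surplus is zero; producer surplus equals total surplus.

Monopoly: Q = 10.75; Perfect PD: Q = 17.2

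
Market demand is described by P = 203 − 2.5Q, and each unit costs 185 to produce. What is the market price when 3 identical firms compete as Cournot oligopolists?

P = 189.5

With 3 symmetric Cournot firms, each firm's FOC gives 203 − 10q = 185, so q = 1.8, Q = 3·1.8 = 5.4, and P = 189.5.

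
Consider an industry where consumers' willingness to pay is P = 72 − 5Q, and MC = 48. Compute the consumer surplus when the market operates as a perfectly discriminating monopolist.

A perfectly discriminating monopolist sells every unit with P(Q) ≥ MC(Q), so output equals the competitive quantity Q = 4.8. Each buyer pays their reservation price, so CS = 0 and the firm captures all surplus.
CS = 0.

CS = 0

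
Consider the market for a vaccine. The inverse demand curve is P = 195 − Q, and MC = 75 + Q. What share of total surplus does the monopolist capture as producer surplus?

PS/TS = 0.75

The monopolist equates marginal revenue to marginal cost: 195 − 2Q = 75 + Q, so Q = 40. From demand, P = 155.
CS = ½·(195 − 155)·40 = 800.
PS = P·Q − VC(Q) = 155·40 − (75·40 + ½·1·40²) = 2400.
Share captured = PS/TS = 2400/3200 = 0.75.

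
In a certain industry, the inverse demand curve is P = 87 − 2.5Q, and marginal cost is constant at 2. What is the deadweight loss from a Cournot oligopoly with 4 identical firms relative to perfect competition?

Perfect competition: P = MC = 2, so 87 − 2.5Q = 2 and Q = 34.
Cournot with 4 identical firms: the symmetric best-response condition is 87 − 12.5q = 2. Each firm produces q = 6.8, total output Q = 27.2, price P = 19.
DWL is the triangle between Q = 27.2 and Q = 34: ½·(34 − 27.2)·(19 − 2) = 57.8.

DWL = 57.8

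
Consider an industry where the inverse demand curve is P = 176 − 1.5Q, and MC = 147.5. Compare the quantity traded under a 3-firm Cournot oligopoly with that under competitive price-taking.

Cournot: Q = 14.25; Competition: Q = 19

Cournot with 3 identical firms: the symmetric best-response condition is 176 − 6q = 147.5. Each firm produces q = 4.75, total output Q = 14.25, price P = 154.625.
Perfect competition: P = MC = 147.5, so 176 − 1.5Q = 147.5 and Q = 19.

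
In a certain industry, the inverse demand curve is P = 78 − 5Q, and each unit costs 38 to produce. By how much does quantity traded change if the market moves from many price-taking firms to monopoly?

Q falls by 4

Perfect competition: P = MC = 38, so 78 − 5Q = 38 and Q = 8.
Monopoly sets MR = MC: 78 − 10Q = 38 ⇒ Q = 4, P = 78 − 5·4 = 58.
Change in quantity traded: 4 − 8 = −4.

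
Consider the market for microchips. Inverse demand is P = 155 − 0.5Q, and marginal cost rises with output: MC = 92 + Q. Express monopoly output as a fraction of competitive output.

Q_m/Q_c = 0.75

Monopoly sets MR = MC: 155 − Q = 92 + Q ⇒ Q = 31.5, P = 155 − 0.5·31.5 = 139.25.
Competitive equilibrium sets price equal to marginal cost: 155 − 0.5Q = 92 + Q, so Q = 42 and P = 134.
Ratio Q_m/Q_c = 31.5/42 = 0.75.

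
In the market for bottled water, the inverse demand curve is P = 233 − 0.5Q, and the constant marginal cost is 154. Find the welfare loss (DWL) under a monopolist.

DWL = 1560.25

Under competition P = MC = 154, so Q = (233 − 154)/0.5 = 158.
A monopolist chooses Q where MR = MC. MR = 233 − Q; setting this equal to 154 gives Q = 79 and P = 193.5.
DWL is the triangle between Q = 79 and Q = 158: ½·(158 − 79)·(193.5 − 154) = 1560.25.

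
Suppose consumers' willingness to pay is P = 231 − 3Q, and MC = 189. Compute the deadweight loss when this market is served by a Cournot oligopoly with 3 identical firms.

Perfect competition: P = MC = 189, so 231 − 3Q = 189 and Q = 14.
In a 3-firm Cournot equilibrium, symmetry and the first-order condition give q = (231 − 189)/(12) = 3.5. So Q = 10.5 and P = 199.5.
DWL is the triangle between Q = 10.5 and Q = 14: ½·(14 − 10.5)·(199.5 − 189) = 18.375.

DWL = 18.375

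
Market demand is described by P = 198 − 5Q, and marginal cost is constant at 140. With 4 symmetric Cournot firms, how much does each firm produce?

In a 4-firm Cournot equilibrium, symmetry and the first-order condition give q = (198 − 140)/(25) = 2.32. So Q = 9.28 and P = 151.6.

q_i = 2.32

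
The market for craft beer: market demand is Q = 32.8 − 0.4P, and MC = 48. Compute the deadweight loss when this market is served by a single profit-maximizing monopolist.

DWL = 57.8

Inverting demand: P = 82 − 2.5Q.
Perfect competition: P = MC = 48, so 82 − 2.5Q = 48 and Q = 13.6.
Monopoly sets MR = MC: 82 − 5Q = 48 ⇒ Q = 6.8, P = 82 − 2.5·6.8 = 65.
DWL is the triangle between Q = 6.8 and Q = 13.6: ½·(13.6 − 6.8)·(65 − 48) = 57.8.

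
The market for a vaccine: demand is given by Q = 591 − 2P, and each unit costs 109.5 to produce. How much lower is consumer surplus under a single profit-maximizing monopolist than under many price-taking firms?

CS falls by 25947

Inverting demand: P = 295.5 − 0.5Q.
Under competition P = MC = 109.5, so Q = (295.5 − 109.5)/0.5 = 372.
CS = ½·(295.5 − 109.5)·372 = 34596.
A monopolist chooses Q where MR = MC. MR = 295.5 − Q; setting this equal to 109.5 gives Q = 186 and P = 202.5.
CS = ½·(295.5 − 202.5)·186 = 8649.
Change in consumer surplus: 8649 − 34596 = −25947.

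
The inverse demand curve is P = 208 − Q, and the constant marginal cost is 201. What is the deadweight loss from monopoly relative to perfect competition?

Competitive firms price at marginal cost: P = 201, giving Q = 7.
The monopolist equates marginal revenue to marginal cost: 208 − 2Q = 201, so Q = 3.5. From demand, P = 204.5.
DWL is the triangle between Q = 3.5 and Q = 7: ½·(7 − 3.5)·(204.5 − 201) = 6.125.

DWL = 6.125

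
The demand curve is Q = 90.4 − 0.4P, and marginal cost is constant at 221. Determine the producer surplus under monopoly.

Inverting demand: P = 226 − 2.5Q.
The monopolist equates marginal revenue to marginal cost: 226 − 5Q = 221, so Q = 1. From demand, P = 223.5.
PS = (223.5 − 221)·1 = 2.5.

PS = 2.5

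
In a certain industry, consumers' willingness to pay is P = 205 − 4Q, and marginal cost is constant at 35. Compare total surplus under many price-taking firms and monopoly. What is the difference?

Under competition P = MC = 35, so Q = (205 − 35)/4 = 42.5.
CS = ½·(205 − 35)·42.5 = 3612.5; PS = (35 − 35)·42.5 = 0; TS = 3612.5.
The monopolist equates marginal revenue to marginal cost: 205 − 8Q = 35, so Q = 21.25. From demand, P = 120.
CS = ½·(205 − 120)·21.25 = 903.125; PS = (120 − 35)·21.25 = 1806.25; TS = 2709.375.
Change in total surplus: 2709.375 − 3612.5 = −903.125.

TS falls by 903.125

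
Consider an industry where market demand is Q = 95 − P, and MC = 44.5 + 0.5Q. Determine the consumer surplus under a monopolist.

CS = 204.02

Inverting demand: P = 95 − Q.
The monopolist equates marginal revenue to marginal cost: 95 − 2Q = 44.5 + 0.5Q, so Q = 20.2. From demand, P = 74.8.
CS = ½·(95 − 74.8)·20.2 = 204.02.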